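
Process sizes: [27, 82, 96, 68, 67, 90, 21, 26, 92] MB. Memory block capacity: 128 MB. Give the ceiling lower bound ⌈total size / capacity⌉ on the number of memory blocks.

5

Total size = 27 + 82 + 96 + 68 + 67 + 90 + 21 + 26 + 92 = 569 MB.
⌈569 / 128⌉ = 5.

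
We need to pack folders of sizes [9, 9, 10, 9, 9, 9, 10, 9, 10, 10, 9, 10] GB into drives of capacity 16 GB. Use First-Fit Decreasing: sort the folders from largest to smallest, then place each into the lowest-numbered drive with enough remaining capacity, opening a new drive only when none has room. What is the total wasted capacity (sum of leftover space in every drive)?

79

Sorted descending: 10, 10, 10, 10, 10, 9, 9, 9, 9, 9, 9, 9.
drive 1: place 10 GB, 6 GB left
drive 2: place 10 GB, 6 GB left
drive 3: place 10 GB, 6 GB left
drive 4: place 10 GB, 6 GB left
drive 5: place 10 GB, 6 GB left
drive 6: place 9 GB, 7 GB left
drive 7: place 9 GB, 7 GB left
drive 8: place 9 GB, 7 GB left
drive 9: place 9 GB, 7 GB left
drive 10: place 9 GB, 7 GB left
drive 11: place 9 GB, 7 GB left
drive 12: place 9 GB, 7 GB left
12 drives × 16 GB = 192 GB; used 113 GB; unused 79 GB.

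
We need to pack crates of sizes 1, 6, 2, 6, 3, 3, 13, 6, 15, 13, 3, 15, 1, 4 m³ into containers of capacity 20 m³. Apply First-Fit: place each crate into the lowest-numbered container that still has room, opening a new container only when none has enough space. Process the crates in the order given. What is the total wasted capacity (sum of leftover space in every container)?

9

Put 1 m³ in container 1; 19 m³ remain.
Put 6 m³ in container 1; 13 m³ remain.
Put 2 m³ in container 1; 11 m³ remain.
Put 6 m³ in container 1; 5 m³ remain.
Put 3 m³ in container 1; 2 m³ remain.
Put 3 m³ in container 2; 17 m³ remain.
Put 13 m³ in container 2; 4 m³ remain.
Put 6 m³ in container 3; 14 m³ remain.
Put 15 m³ in container 4; 5 m³ remain.
Put 13 m³ in container 3; 1 m³ remain.
Put 3 m³ in container 2; 1 m³ remain.
Put 15 m³ in container 5; 5 m³ remain.
Put 1 m³ in container 1; 1 m³ remain.
Put 4 m³ in container 4; 1 m³ remain.
5 containers × 20 m³ = 100 m³; used 91 m³; unused 9 m³.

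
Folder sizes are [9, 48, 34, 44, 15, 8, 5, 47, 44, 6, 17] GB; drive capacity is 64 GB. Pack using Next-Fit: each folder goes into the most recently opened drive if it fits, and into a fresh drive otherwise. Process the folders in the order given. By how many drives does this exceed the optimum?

1

Next-Fit: [9,48] [34] [44,15] [8,5,47] [44,6] [17] → 6 drives.
Total size 277 GB; any packing needs at least ⌈277/64⌉ = 5 drives.
An optimal packing achieves that bound: [48,15] [47,17] [44,9,8] [44,6,5] [34] → 5 drives.
Excess: 6 − 5 = 1.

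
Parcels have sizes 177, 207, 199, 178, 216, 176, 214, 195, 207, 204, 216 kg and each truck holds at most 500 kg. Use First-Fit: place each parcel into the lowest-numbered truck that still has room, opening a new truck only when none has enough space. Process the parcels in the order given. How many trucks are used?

Put 177 kg in truck 1; 323 kg remain.
Put 207 kg in truck 1; 116 kg remain.
Put 199 kg in truck 2; 301 kg remain.
Put 178 kg in truck 2; 123 kg remain.
Put 216 kg in truck 3; 284 kg remain.
Put 176 kg in truck 3; 108 kg remain.
Put 214 kg in truck 4; 286 kg remain.
Put 195 kg in truck 4; 91 kg remain.
Put 207 kg in truck 5; 293 kg remain.
Put 204 kg in truck 5; 89 kg remain.
Put 216 kg in truck 6; 284 kg remain.

6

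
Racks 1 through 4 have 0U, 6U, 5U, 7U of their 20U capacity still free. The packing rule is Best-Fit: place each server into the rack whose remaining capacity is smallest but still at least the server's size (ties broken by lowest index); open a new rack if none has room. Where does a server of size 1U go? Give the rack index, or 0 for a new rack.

Racks with room: rack 2 (6U), rack 3 (5U), rack 4 (7U).
Tightest fit is rack 3 with 5U free.

3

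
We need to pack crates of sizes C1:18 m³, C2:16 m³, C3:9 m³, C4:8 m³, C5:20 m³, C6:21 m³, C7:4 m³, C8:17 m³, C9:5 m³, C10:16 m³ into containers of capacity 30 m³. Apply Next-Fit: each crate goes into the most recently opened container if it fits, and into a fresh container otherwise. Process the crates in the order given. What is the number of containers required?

container 1: place C1 (18 m³), 12 m³ left
container 2: place C2 (16 m³), 14 m³ left
container 2: place C3 (9 m³), 5 m³ left
container 3: place C4 (8 m³), 22 m³ left
container 3: place C5 (20 m³), 2 m³ left
container 4: place C6 (21 m³), 9 m³ left
container 4: place C7 (4 m³), 5 m³ left
container 5: place C8 (17 m³), 13 m³ left
container 5: place C9 (5 m³), 8 m³ left
container 6: place C10 (16 m³), 14 m³ left
Final containers: [18] [16,9] [8,20] [21,4] [17,5] [16].

6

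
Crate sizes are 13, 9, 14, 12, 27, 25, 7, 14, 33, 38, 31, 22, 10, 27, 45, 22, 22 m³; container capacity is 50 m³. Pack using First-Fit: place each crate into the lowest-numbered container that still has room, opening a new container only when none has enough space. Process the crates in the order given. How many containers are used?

9

container 1: place 13 m³, 37 m³ left
container 1: place 9 m³, 28 m³ left
container 1: place 14 m³, 14 m³ left
container 1: place 12 m³, 2 m³ left
container 2: place 27 m³, 23 m³ left
container 3: place 25 m³, 25 m³ left
container 2: place 7 m³, 16 m³ left
container 2: place 14 m³, 2 m³ left
container 4: place 33 m³, 17 m³ left
container 5: place 38 m³, 12 m³ left
container 6: place 31 m³, 19 m³ left
container 3: place 22 m³, 3 m³ left
container 4: place 10 m³, 7 m³ left
container 7: place 27 m³, 23 m³ left
container 8: place 45 m³, 5 m³ left
container 7: place 22 m³, 1 m³ left
container 9: place 22 m³, 28 m³ left
Final containers: [13,9,14,12] [27,7,14] [25,22] [33,10] [38] [31] [27,22] [45] [22].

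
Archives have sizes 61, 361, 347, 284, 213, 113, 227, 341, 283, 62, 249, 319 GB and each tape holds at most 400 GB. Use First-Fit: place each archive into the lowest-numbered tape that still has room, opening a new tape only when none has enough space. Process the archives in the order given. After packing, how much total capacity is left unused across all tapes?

740

Put 61 GB in tape 1; 339 GB remain.
Put 361 GB in tape 2; 39 GB remain.
Put 347 GB in tape 3; 53 GB remain.
Put 284 GB in tape 1; 55 GB remain.
Put 213 GB in tape 4; 187 GB remain.
Put 113 GB in tape 4; 74 GB remain.
Put 227 GB in tape 5; 173 GB remain.
Put 341 GB in tape 6; 59 GB remain.
Put 283 GB in tape 7; 117 GB remain.
Put 62 GB in tape 4; 12 GB remain.
Put 249 GB in tape 8; 151 GB remain.
Put 319 GB in tape 9; 81 GB remain.
9 tapes × 400 GB = 3600 GB; used 2860 GB; unused 740 GB.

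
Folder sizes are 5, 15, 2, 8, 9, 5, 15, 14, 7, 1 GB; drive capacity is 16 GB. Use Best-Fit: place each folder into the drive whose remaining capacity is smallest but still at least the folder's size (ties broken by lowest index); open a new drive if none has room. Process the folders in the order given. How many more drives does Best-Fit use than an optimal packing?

Best-Fit: [5,2,8,1] [15] [9,5] [15] [14] [7] → 6 drives.
Total size 81 GB; any packing needs at least ⌈81/16⌉ = 6 drives.
So 6 is already optimal.

0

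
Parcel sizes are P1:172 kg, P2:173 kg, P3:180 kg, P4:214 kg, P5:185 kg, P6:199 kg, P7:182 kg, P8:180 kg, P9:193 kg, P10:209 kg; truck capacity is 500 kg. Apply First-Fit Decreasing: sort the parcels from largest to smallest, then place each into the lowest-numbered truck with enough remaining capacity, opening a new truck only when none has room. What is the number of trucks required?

Sorted descending: 214, 209, 199, 193, 185, 182, 180, 180, 173, 172.
Put 214 kg in truck 1; 286 kg remain.
Put 209 kg in truck 1; 77 kg remain.
Put 199 kg in truck 2; 301 kg remain.
Put 193 kg in truck 2; 108 kg remain.
Put 185 kg in truck 3; 315 kg remain.
Put 182 kg in truck 3; 133 kg remain.
Put 180 kg in truck 4; 320 kg remain.
Put 180 kg in truck 4; 140 kg remain.
Put 173 kg in truck 5; 327 kg remain.
Put 172 kg in truck 5; 155 kg remain.

5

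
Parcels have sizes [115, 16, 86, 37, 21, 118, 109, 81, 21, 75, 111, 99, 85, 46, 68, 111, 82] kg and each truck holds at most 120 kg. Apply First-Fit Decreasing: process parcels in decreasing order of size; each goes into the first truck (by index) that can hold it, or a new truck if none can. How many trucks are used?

12 trucks

Sorted descending: 118, 115, 111, 111, 109, 99, 86, 85, 82, 81, 75, 68, 46, 37, 21, 21, 16.
Put 118 kg in truck 1; 2 kg remain.
Put 115 kg in truck 2; 5 kg remain.
Put 111 kg in truck 3; 9 kg remain.
Put 111 kg in truck 4; 9 kg remain.
Put 109 kg in truck 5; 11 kg remain.
Put 99 kg in truck 6; 21 kg remain.
Put 86 kg in truck 7; 34 kg remain.
Put 85 kg in truck 8; 35 kg remain.
Put 82 kg in truck 9; 38 kg remain.
Put 81 kg in truck 10; 39 kg remain.
Put 75 kg in truck 11; 45 kg remain.
Put 68 kg in truck 12; 52 kg remain.
Put 46 kg in truck 12; 6 kg remain.
Put 37 kg in truck 9; 1 kg remain.
Put 21 kg in truck 6; 0 kg remain.
Put 21 kg in truck 7; 13 kg remain.
Put 16 kg in truck 8; 19 kg remain.
Final trucks: [118] [115] [111] [111] [109] [99,21] [86,21] [85,16] [82,37] [81] [75] [68,46].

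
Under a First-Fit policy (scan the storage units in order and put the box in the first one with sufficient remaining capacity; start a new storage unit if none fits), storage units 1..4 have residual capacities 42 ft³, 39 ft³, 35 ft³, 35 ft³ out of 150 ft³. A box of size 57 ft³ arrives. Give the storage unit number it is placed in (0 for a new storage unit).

No storage unit has ≥ 57 ft³ free, so a new storage unit is opened.

0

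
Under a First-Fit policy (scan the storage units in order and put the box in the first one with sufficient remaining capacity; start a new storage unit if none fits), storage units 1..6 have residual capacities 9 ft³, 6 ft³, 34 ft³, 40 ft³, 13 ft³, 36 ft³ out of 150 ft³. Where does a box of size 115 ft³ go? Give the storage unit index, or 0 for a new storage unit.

No storage unit has ≥ 115 ft³ free, so a new storage unit is opened.

0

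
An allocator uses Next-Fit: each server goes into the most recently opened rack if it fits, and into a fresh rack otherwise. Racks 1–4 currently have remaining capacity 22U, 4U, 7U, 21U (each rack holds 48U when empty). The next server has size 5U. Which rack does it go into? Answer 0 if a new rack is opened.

Next-Fit only looks at rack 4, which has 21U free.
5U fits there.

4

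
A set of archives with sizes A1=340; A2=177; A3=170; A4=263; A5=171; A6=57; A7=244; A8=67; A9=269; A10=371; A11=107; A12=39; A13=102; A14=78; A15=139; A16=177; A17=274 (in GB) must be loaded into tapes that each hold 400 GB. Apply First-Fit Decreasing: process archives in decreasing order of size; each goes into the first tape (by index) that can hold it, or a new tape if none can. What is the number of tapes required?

Sorted descending: 371, 340, 274, 269, 263, 244, 177, 177, 171, 170, 139, 107, 102, 78, 67, 57, 39.
371 GB → tape 1 (remaining 29 GB)
340 GB → tape 2 (remaining 60 GB)
274 GB → tape 3 (remaining 126 GB)
269 GB → tape 4 (remaining 131 GB)
263 GB → tape 5 (remaining 137 GB)
244 GB → tape 6 (remaining 156 GB)
177 GB → tape 7 (remaining 223 GB)
177 GB → tape 7 (remaining 46 GB)
171 GB → tape 8 (remaining 229 GB)
170 GB → tape 8 (remaining 59 GB)
139 GB → tape 6 (remaining 17 GB)
107 GB → tape 3 (remaining 19 GB)
102 GB → tape 4 (remaining 29 GB)
78 GB → tape 5 (remaining 59 GB)
67 GB → tape 9 (remaining 333 GB)
57 GB → tape 2 (remaining 3 GB)
39 GB → tape 5 (remaining 20 GB)

9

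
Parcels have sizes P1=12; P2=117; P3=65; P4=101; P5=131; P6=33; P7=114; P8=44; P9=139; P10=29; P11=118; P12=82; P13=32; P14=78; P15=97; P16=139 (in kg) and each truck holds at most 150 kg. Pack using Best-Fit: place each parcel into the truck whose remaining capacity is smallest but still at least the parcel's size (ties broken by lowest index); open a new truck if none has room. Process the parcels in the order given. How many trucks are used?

P1 (12 kg) → truck 1 (remaining 138 kg)
P2 (117 kg) → truck 1 (remaining 21 kg)
P3 (65 kg) → truck 2 (remaining 85 kg)
P4 (101 kg) → truck 3 (remaining 49 kg)
P5 (131 kg) → truck 4 (remaining 19 kg)
P6 (33 kg) → truck 3 (remaining 16 kg)
P7 (114 kg) → truck 5 (remaining 36 kg)
P8 (44 kg) → truck 2 (remaining 41 kg)
P9 (139 kg) → truck 6 (remaining 11 kg)
P10 (29 kg) → truck 5 (remaining 7 kg)
P11 (118 kg) → truck 7 (remaining 32 kg)
P12 (82 kg) → truck 8 (remaining 68 kg)
P13 (32 kg) → truck 7 (remaining 0 kg)
P14 (78 kg) → truck 9 (remaining 72 kg)
P15 (97 kg) → truck 10 (remaining 53 kg)
P16 (139 kg) → truck 11 (remaining 11 kg)

11 trucks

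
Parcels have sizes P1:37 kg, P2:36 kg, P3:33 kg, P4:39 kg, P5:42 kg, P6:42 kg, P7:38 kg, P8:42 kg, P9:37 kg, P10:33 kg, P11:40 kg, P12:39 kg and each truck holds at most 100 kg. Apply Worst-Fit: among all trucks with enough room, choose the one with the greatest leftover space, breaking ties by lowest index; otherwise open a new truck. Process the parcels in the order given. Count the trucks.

6 trucks

P1 (37 kg) → truck 1 (remaining 63 kg)
P2 (36 kg) → truck 1 (remaining 27 kg)
P3 (33 kg) → truck 2 (remaining 67 kg)
P4 (39 kg) → truck 2 (remaining 28 kg)
P5 (42 kg) → truck 3 (remaining 58 kg)
P6 (42 kg) → truck 3 (remaining 16 kg)
P7 (38 kg) → truck 4 (remaining 62 kg)
P8 (42 kg) → truck 4 (remaining 20 kg)
P9 (37 kg) → truck 5 (remaining 63 kg)
P10 (33 kg) → truck 5 (remaining 30 kg)
P11 (40 kg) → truck 6 (remaining 60 kg)
P12 (39 kg) → truck 6 (remaining 21 kg)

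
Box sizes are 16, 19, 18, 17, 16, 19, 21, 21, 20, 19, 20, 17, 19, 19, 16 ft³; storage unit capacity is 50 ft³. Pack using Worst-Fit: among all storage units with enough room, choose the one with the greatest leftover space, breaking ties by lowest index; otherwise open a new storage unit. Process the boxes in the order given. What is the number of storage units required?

8 storage units

storage unit 1: place 16 ft³, 34 ft³ left
storage unit 1: place 19 ft³, 15 ft³ left
storage unit 2: place 18 ft³, 32 ft³ left
storage unit 2: place 17 ft³, 15 ft³ left
storage unit 3: place 16 ft³, 34 ft³ left
storage unit 3: place 19 ft³, 15 ft³ left
storage unit 4: place 21 ft³, 29 ft³ left
storage unit 4: place 21 ft³, 8 ft³ left
storage unit 5: place 20 ft³, 30 ft³ left
storage unit 5: place 19 ft³, 11 ft³ left
storage unit 6: place 20 ft³, 30 ft³ left
storage unit 6: place 17 ft³, 13 ft³ left
storage unit 7: place 19 ft³, 31 ft³ left
storage unit 7: place 19 ft³, 12 ft³ left
storage unit 8: place 16 ft³, 34 ft³ left
Final storage units: [16,19] [18,17] [16,19] [21,21] [20,19] [20,17] [19,19] [16].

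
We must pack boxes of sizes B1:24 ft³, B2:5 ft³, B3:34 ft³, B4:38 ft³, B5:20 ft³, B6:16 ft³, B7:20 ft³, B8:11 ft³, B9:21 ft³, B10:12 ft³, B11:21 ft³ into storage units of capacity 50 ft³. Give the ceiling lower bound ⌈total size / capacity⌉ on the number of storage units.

Total size = 24 + 5 + 34 + 38 + 20 + 16 + 20 + 11 + 21 + 12 + 21 = 222 ft³.
⌈222 / 50⌉ = 5.

5 storage units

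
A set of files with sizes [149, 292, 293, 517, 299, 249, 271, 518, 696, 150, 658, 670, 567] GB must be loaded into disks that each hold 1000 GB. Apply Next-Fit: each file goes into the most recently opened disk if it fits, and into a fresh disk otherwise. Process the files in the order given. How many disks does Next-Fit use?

Put 149 GB in disk 1; 851 GB remain.
Put 292 GB in disk 1; 559 GB remain.
Put 293 GB in disk 1; 266 GB remain.
Put 517 GB in disk 2; 483 GB remain.
Put 299 GB in disk 2; 184 GB remain.
Put 249 GB in disk 3; 751 GB remain.
Put 271 GB in disk 3; 480 GB remain.
Put 518 GB in disk 4; 482 GB remain.
Put 696 GB in disk 5; 304 GB remain.
Put 150 GB in disk 5; 154 GB remain.
Put 658 GB in disk 6; 342 GB remain.
Put 670 GB in disk 7; 330 GB remain.
Put 567 GB in disk 8; 433 GB remain.
Final disks: [149,292,293] [517,299] [249,271] [518] [696,150] [658] [670] [567].

8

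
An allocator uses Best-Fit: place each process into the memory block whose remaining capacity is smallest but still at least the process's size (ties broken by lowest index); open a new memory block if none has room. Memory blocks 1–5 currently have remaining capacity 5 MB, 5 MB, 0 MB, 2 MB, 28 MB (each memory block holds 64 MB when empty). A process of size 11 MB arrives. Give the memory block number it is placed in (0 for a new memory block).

Memory blocks with room: memory block 5 (28 MB).
Tightest fit is memory block 5 with 28 MB free.

5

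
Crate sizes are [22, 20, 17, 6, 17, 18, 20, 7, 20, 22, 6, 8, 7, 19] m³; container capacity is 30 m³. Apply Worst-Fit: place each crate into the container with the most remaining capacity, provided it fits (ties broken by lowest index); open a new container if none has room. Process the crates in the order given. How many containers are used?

9

container 1: place 22 m³, 8 m³ left
container 2: place 20 m³, 10 m³ left
container 3: place 17 m³, 13 m³ left
container 3: place 6 m³, 7 m³ left
container 4: place 17 m³, 13 m³ left
container 5: place 18 m³, 12 m³ left
container 6: place 20 m³, 10 m³ left
container 4: place 7 m³, 6 m³ left
container 7: place 20 m³, 10 m³ left
container 8: place 22 m³, 8 m³ left
container 5: place 6 m³, 6 m³ left
container 2: place 8 m³, 2 m³ left
container 6: place 7 m³, 3 m³ left
container 9: place 19 m³, 11 m³ left
Final containers: [22] [20,8] [17,6] [17,7] [18,6] [20,7] [20] [22] [19].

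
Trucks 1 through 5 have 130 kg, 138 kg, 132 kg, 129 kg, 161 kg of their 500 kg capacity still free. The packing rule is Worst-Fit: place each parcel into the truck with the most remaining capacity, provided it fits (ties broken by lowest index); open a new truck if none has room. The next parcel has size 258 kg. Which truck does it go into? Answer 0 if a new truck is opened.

No truck has ≥ 258 kg free, so a new truck is opened.

0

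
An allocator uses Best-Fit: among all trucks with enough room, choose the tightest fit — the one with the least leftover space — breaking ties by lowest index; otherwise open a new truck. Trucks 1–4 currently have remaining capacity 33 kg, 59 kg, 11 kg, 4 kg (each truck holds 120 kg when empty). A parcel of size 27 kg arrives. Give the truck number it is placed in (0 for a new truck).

1

Trucks with room: truck 1 (33 kg), truck 2 (59 kg).
Tightest fit is truck 1 with 33 kg free.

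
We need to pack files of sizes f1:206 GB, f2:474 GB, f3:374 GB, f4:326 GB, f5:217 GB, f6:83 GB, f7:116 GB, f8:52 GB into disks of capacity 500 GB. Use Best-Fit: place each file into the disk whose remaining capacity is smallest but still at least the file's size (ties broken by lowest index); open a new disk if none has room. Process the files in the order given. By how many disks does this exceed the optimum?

Best-Fit: [206,217] [474] [374,83] [326,116,52] → 4 disks.
Total size 1848 GB; any packing needs at least ⌈1848/500⌉ = 4 disks.
So 4 is already optimal.

0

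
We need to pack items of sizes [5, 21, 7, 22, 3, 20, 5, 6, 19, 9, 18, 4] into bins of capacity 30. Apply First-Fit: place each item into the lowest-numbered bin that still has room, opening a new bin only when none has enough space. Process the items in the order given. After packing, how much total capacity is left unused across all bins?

5 → bin 1 (remaining 25)
21 → bin 1 (remaining 4)
7 → bin 2 (remaining 23)
22 → bin 2 (remaining 1)
3 → bin 1 (remaining 1)
20 → bin 3 (remaining 10)
5 → bin 3 (remaining 5)
6 → bin 4 (remaining 24)
19 → bin 4 (remaining 5)
9 → bin 5 (remaining 21)
18 → bin 5 (remaining 3)
4 → bin 3 (remaining 1)
5 bins × 30 = 150; used 139; unused 11.

11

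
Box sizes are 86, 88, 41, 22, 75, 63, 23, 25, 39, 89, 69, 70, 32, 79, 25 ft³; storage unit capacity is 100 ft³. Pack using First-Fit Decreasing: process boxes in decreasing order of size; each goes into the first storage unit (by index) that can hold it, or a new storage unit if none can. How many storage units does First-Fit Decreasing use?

Sorted descending: 89, 88, 86, 79, 75, 70, 69, 63, 41, 39, 32, 25, 25, 23, 22.
storage unit 1: place 89 ft³, 11 ft³ left
storage unit 2: place 88 ft³, 12 ft³ left
storage unit 3: place 86 ft³, 14 ft³ left
storage unit 4: place 79 ft³, 21 ft³ left
storage unit 5: place 75 ft³, 25 ft³ left
storage unit 6: place 70 ft³, 30 ft³ left
storage unit 7: place 69 ft³, 31 ft³ left
storage unit 8: place 63 ft³, 37 ft³ left
storage unit 9: place 41 ft³, 59 ft³ left
storage unit 9: place 39 ft³, 20 ft³ left
storage unit 8: place 32 ft³, 5 ft³ left
storage unit 5: place 25 ft³, 0 ft³ left
storage unit 6: place 25 ft³, 5 ft³ left
storage unit 7: place 23 ft³, 8 ft³ left
storage unit 10: place 22 ft³, 78 ft³ left

10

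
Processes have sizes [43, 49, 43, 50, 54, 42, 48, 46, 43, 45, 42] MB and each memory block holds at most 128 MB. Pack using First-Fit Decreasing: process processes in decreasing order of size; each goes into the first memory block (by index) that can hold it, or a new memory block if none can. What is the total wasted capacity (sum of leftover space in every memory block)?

135

Sorted descending: 54, 50, 49, 48, 46, 45, 43, 43, 43, 42, 42.
54 MB → memory block 1 (remaining 74 MB)
50 MB → memory block 1 (remaining 24 MB)
49 MB → memory block 2 (remaining 79 MB)
48 MB → memory block 2 (remaining 31 MB)
46 MB → memory block 3 (remaining 82 MB)
45 MB → memory block 3 (remaining 37 MB)
43 MB → memory block 4 (remaining 85 MB)
43 MB → memory block 4 (remaining 42 MB)
43 MB → memory block 5 (remaining 85 MB)
42 MB → memory block 4 (remaining 0 MB)
42 MB → memory block 5 (remaining 43 MB)
5 memory blocks × 128 MB = 640 MB; used 505 MB; unused 135 MB.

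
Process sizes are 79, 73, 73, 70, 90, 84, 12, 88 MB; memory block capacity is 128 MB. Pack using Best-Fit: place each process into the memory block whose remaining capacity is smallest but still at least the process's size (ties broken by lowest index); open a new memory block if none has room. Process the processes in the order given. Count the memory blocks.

7

79 MB → memory block 1 (remaining 49 MB)
73 MB → memory block 2 (remaining 55 MB)
73 MB → memory block 3 (remaining 55 MB)
70 MB → memory block 4 (remaining 58 MB)
90 MB → memory block 5 (remaining 38 MB)
84 MB → memory block 6 (remaining 44 MB)
12 MB → memory block 5 (remaining 26 MB)
88 MB → memory block 7 (remaining 40 MB)
Final memory blocks: [79] [73] [73] [70] [90,12] [84] [88].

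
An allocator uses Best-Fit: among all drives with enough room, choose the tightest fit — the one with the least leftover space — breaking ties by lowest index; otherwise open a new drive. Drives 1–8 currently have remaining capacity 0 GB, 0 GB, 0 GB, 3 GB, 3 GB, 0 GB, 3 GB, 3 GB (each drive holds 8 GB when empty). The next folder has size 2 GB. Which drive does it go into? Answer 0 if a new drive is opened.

4

Drives with room: drive 4 (3 GB), drive 5 (3 GB), drive 7 (3 GB), drive 8 (3 GB).
Tightest fit is drive 4 with 3 GB free.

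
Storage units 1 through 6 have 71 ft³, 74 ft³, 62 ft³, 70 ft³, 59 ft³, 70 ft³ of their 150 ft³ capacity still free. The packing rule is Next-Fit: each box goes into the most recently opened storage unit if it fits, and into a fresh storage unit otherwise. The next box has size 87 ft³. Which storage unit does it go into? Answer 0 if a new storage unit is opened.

Next-Fit only looks at storage unit 6, which has 70 ft³ free.
87 ft³ does not fit, so a new storage unit is opened.

0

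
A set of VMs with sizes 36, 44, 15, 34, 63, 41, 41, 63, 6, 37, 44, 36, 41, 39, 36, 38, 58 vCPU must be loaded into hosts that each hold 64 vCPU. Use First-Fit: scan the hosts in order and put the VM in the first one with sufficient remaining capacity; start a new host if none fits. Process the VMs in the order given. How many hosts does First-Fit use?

15

36 vCPU → host 1 (remaining 28 vCPU)
44 vCPU → host 2 (remaining 20 vCPU)
15 vCPU → host 1 (remaining 13 vCPU)
34 vCPU → host 3 (remaining 30 vCPU)
63 vCPU → host 4 (remaining 1 vCPU)
41 vCPU → host 5 (remaining 23 vCPU)
41 vCPU → host 6 (remaining 23 vCPU)
63 vCPU → host 7 (remaining 1 vCPU)
6 vCPU → host 1 (remaining 7 vCPU)
37 vCPU → host 8 (remaining 27 vCPU)
44 vCPU → host 9 (remaining 20 vCPU)
36 vCPU → host 10 (remaining 28 vCPU)
41 vCPU → host 11 (remaining 23 vCPU)
39 vCPU → host 12 (remaining 25 vCPU)
36 vCPU → host 13 (remaining 28 vCPU)
38 vCPU → host 14 (remaining 26 vCPU)
58 vCPU → host 15 (remaining 6 vCPU)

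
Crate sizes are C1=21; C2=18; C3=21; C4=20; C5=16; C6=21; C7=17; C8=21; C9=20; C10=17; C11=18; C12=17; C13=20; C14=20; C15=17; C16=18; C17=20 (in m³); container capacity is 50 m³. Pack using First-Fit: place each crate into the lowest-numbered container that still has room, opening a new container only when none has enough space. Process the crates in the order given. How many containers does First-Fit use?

9

container 1: place C1 (21 m³), 29 m³ left
container 1: place C2 (18 m³), 11 m³ left
container 2: place C3 (21 m³), 29 m³ left
container 2: place C4 (20 m³), 9 m³ left
container 3: place C5 (16 m³), 34 m³ left
container 3: place C6 (21 m³), 13 m³ left
container 4: place C7 (17 m³), 33 m³ left
container 4: place C8 (21 m³), 12 m³ left
container 5: place C9 (20 m³), 30 m³ left
container 5: place C10 (17 m³), 13 m³ left
container 6: place C11 (18 m³), 32 m³ left
container 6: place C12 (17 m³), 15 m³ left
container 7: place C13 (20 m³), 30 m³ left
container 7: place C14 (20 m³), 10 m³ left
container 8: place C15 (17 m³), 33 m³ left
container 8: place C16 (18 m³), 15 m³ left
container 9: place C17 (20 m³), 30 m³ left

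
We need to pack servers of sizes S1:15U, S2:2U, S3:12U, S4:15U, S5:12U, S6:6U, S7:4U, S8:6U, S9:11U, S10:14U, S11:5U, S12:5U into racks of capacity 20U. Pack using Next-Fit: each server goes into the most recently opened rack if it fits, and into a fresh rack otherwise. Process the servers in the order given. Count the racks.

8

S1 (15U) → rack 1 (remaining 5U)
S2 (2U) → rack 1 (remaining 3U)
S3 (12U) → rack 2 (remaining 8U)
S4 (15U) → rack 3 (remaining 5U)
S5 (12U) → rack 4 (remaining 8U)
S6 (6U) → rack 4 (remaining 2U)
S7 (4U) → rack 5 (remaining 16U)
S8 (6U) → rack 5 (remaining 10U)
S9 (11U) → rack 6 (remaining 9U)
S10 (14U) → rack 7 (remaining 6U)
S11 (5U) → rack 7 (remaining 1U)
S12 (5U) → rack 8 (remaining 15U)
Final racks: [15,2] [12] [15] [12,6] [4,6] [11] [14,5] [5].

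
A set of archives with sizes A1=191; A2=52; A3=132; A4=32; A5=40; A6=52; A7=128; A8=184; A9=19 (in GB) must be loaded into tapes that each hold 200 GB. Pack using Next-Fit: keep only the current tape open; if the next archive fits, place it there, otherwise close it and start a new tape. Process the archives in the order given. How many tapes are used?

Put A1 (191 GB) in tape 1; 9 GB remain.
Put A2 (52 GB) in tape 2; 148 GB remain.
Put A3 (132 GB) in tape 2; 16 GB remain.
Put A4 (32 GB) in tape 3; 168 GB remain.
Put A5 (40 GB) in tape 3; 128 GB remain.
Put A6 (52 GB) in tape 3; 76 GB remain.
Put A7 (128 GB) in tape 4; 72 GB remain.
Put A8 (184 GB) in tape 5; 16 GB remain.
Put A9 (19 GB) in tape 6; 181 GB remain.

6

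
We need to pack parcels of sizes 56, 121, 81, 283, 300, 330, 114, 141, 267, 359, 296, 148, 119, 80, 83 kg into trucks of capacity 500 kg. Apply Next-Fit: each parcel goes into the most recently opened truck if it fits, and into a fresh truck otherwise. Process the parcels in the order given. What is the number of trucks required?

8

56 kg → truck 1 (remaining 444 kg)
121 kg → truck 1 (remaining 323 kg)
81 kg → truck 1 (remaining 242 kg)
283 kg → truck 2 (remaining 217 kg)
300 kg → truck 3 (remaining 200 kg)
330 kg → truck 4 (remaining 170 kg)
114 kg → truck 4 (remaining 56 kg)
141 kg → truck 5 (remaining 359 kg)
267 kg → truck 5 (remaining 92 kg)
359 kg → truck 6 (remaining 141 kg)
296 kg → truck 7 (remaining 204 kg)
148 kg → truck 7 (remaining 56 kg)
119 kg → truck 8 (remaining 381 kg)
80 kg → truck 8 (remaining 301 kg)
83 kg → truck 8 (remaining 218 kg)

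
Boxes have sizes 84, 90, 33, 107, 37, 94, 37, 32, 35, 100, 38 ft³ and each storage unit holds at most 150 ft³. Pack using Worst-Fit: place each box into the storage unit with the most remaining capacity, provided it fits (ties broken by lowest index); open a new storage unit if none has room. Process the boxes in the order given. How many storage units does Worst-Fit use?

storage unit 1: place 84 ft³, 66 ft³ left
storage unit 2: place 90 ft³, 60 ft³ left
storage unit 1: place 33 ft³, 33 ft³ left
storage unit 3: place 107 ft³, 43 ft³ left
storage unit 2: place 37 ft³, 23 ft³ left
storage unit 4: place 94 ft³, 56 ft³ left
storage unit 4: place 37 ft³, 19 ft³ left
storage unit 3: place 32 ft³, 11 ft³ left
storage unit 5: place 35 ft³, 115 ft³ left
storage unit 5: place 100 ft³, 15 ft³ left
storage unit 6: place 38 ft³, 112 ft³ left

6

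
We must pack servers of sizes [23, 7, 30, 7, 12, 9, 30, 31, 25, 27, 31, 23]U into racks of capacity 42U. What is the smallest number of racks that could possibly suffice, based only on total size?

7

Total size = 23 + 7 + 30 + 7 + 12 + 9 + 30 + 31 + 25 + 27 + 31 + 23 = 255U.
⌈255 / 42⌉ = 7.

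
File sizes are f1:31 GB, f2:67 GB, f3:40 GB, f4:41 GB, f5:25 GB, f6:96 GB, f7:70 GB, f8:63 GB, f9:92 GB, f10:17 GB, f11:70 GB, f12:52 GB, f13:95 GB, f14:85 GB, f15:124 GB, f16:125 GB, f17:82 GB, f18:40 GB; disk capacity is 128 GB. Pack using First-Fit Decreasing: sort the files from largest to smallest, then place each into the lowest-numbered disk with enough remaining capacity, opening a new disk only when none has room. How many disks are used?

Sorted descending: 125, 124, 96, 95, 92, 85, 82, 70, 70, 67, 63, 52, 41, 40, 40, 31, 25, 17.
Put 125 GB in disk 1; 3 GB remain.
Put 124 GB in disk 2; 4 GB remain.
Put 96 GB in disk 3; 32 GB remain.
Put 95 GB in disk 4; 33 GB remain.
Put 92 GB in disk 5; 36 GB remain.
Put 85 GB in disk 6; 43 GB remain.
Put 82 GB in disk 7; 46 GB remain.
Put 70 GB in disk 8; 58 GB remain.
Put 70 GB in disk 9; 58 GB remain.
Put 67 GB in disk 10; 61 GB remain.
Put 63 GB in disk 11; 65 GB remain.
Put 52 GB in disk 8; 6 GB remain.
Put 41 GB in disk 6; 2 GB remain.
Put 40 GB in disk 7; 6 GB remain.
Put 40 GB in disk 9; 18 GB remain.
Put 31 GB in disk 3; 1 GB remain.
Put 25 GB in disk 4; 8 GB remain.
Put 17 GB in disk 5; 19 GB remain.

11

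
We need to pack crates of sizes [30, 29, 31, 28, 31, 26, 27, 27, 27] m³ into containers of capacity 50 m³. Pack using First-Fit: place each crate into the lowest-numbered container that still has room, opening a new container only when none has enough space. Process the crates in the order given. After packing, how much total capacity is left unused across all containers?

container 1: place 30 m³, 20 m³ left
container 2: place 29 m³, 21 m³ left
container 3: place 31 m³, 19 m³ left
container 4: place 28 m³, 22 m³ left
container 5: place 31 m³, 19 m³ left
container 6: place 26 m³, 24 m³ left
container 7: place 27 m³, 23 m³ left
container 8: place 27 m³, 23 m³ left
container 9: place 27 m³, 23 m³ left
9 containers × 50 m³ = 450 m³; used 256 m³; unused 194 m³.

194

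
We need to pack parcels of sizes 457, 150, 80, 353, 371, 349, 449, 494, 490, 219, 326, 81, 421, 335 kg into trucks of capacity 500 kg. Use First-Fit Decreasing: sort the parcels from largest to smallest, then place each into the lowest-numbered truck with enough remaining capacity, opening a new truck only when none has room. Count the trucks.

Sorted descending: 494, 490, 457, 449, 421, 371, 353, 349, 335, 326, 219, 150, 81, 80.
truck 1: place 494 kg, 6 kg left
truck 2: place 490 kg, 10 kg left
truck 3: place 457 kg, 43 kg left
truck 4: place 449 kg, 51 kg left
truck 5: place 421 kg, 79 kg left
truck 6: place 371 kg, 129 kg left
truck 7: place 353 kg, 147 kg left
truck 8: place 349 kg, 151 kg left
truck 9: place 335 kg, 165 kg left
truck 10: place 326 kg, 174 kg left
truck 11: place 219 kg, 281 kg left
truck 8: place 150 kg, 1 kg left
truck 6: place 81 kg, 48 kg left
truck 7: place 80 kg, 67 kg left

11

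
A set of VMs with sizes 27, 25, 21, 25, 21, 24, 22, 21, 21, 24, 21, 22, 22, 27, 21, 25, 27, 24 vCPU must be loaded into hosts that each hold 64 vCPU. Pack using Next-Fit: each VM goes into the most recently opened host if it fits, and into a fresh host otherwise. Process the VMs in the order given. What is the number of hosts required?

9 hosts

host 1: place 27 vCPU, 37 vCPU left
host 1: place 25 vCPU, 12 vCPU left
host 2: place 21 vCPU, 43 vCPU left
host 2: place 25 vCPU, 18 vCPU left
host 3: place 21 vCPU, 43 vCPU left
host 3: place 24 vCPU, 19 vCPU left
host 4: place 22 vCPU, 42 vCPU left
host 4: place 21 vCPU, 21 vCPU left
host 4: place 21 vCPU, 0 vCPU left
host 5: place 24 vCPU, 40 vCPU left
host 5: place 21 vCPU, 19 vCPU left
host 6: place 22 vCPU, 42 vCPU left
host 6: place 22 vCPU, 20 vCPU left
host 7: place 27 vCPU, 37 vCPU left
host 7: place 21 vCPU, 16 vCPU left
host 8: place 25 vCPU, 39 vCPU left
host 8: place 27 vCPU, 12 vCPU left
host 9: place 24 vCPU, 40 vCPU left
Final hosts: [27,25] [21,25] [21,24] [22,21,21] [24,21] [22,22] [27,21] [25,27] [24].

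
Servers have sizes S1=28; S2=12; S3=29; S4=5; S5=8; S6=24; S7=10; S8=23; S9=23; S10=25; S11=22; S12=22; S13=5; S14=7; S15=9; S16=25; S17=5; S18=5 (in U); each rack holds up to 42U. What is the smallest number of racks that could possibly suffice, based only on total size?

7 racks

Total size = 28 + 12 + 29 + 5 + 8 + 24 + 10 + 23 + 23 + 25 + 22 + 22 + 5 + 7 + 9 + 25 + 5 + 5 = 287U.
⌈287 / 42⌉ = 7.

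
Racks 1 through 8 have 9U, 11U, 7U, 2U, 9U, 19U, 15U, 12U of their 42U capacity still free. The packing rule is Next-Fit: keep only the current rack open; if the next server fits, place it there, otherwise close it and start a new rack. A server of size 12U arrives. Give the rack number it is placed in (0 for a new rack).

Next-Fit only looks at rack 8, which has 12U free.
12U fits there.

8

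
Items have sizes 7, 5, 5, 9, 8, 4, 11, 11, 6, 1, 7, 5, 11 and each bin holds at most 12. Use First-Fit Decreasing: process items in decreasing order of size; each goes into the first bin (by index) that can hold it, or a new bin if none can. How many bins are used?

8 bins

Sorted descending: 11, 11, 11, 9, 8, 7, 7, 6, 5, 5, 5, 4, 1.
Put 11 in bin 1; 1 remain.
Put 11 in bin 2; 1 remain.
Put 11 in bin 3; 1 remain.
Put 9 in bin 4; 3 remain.
Put 8 in bin 5; 4 remain.
Put 7 in bin 6; 5 remain.
Put 7 in bin 7; 5 remain.
Put 6 in bin 8; 6 remain.
Put 5 in bin 6; 0 remain.
Put 5 in bin 7; 0 remain.
Put 5 in bin 8; 1 remain.
Put 4 in bin 5; 0 remain.
Put 1 in bin 1; 0 remain.
Final bins: [11,1] [11] [11] [9] [8,4] [7,5] [7,5] [6,5].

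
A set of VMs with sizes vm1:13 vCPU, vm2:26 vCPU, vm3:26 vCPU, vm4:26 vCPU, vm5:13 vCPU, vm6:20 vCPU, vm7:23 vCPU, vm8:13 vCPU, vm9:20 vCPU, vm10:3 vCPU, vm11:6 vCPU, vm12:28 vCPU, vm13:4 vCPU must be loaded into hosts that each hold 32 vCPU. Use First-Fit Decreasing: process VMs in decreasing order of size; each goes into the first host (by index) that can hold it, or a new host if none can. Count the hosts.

9

Sorted descending: 28, 26, 26, 26, 23, 20, 20, 13, 13, 13, 6, 4, 3.
28 vCPU → host 1 (remaining 4 vCPU)
26 vCPU → host 2 (remaining 6 vCPU)
26 vCPU → host 3 (remaining 6 vCPU)
26 vCPU → host 4 (remaining 6 vCPU)
23 vCPU → host 5 (remaining 9 vCPU)
20 vCPU → host 6 (remaining 12 vCPU)
20 vCPU → host 7 (remaining 12 vCPU)
13 vCPU → host 8 (remaining 19 vCPU)
13 vCPU → host 8 (remaining 6 vCPU)
13 vCPU → host 9 (remaining 19 vCPU)
6 vCPU → host 2 (remaining 0 vCPU)
4 vCPU → host 1 (remaining 0 vCPU)
3 vCPU → host 3 (remaining 3 vCPU)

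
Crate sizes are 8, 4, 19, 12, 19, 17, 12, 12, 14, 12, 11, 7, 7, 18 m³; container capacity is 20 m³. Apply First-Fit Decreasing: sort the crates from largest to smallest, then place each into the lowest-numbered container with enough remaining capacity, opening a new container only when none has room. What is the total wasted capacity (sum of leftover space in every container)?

28

Sorted descending: 19, 19, 18, 17, 14, 12, 12, 12, 12, 11, 8, 7, 7, 4.
19 m³ → container 1 (remaining 1 m³)
19 m³ → container 2 (remaining 1 m³)
18 m³ → container 3 (remaining 2 m³)
17 m³ → container 4 (remaining 3 m³)
14 m³ → container 5 (remaining 6 m³)
12 m³ → container 6 (remaining 8 m³)
12 m³ → container 7 (remaining 8 m³)
12 m³ → container 8 (remaining 8 m³)
12 m³ → container 9 (remaining 8 m³)
11 m³ → container 10 (remaining 9 m³)
8 m³ → container 6 (remaining 0 m³)
7 m³ → container 7 (remaining 1 m³)
7 m³ → container 8 (remaining 1 m³)
4 m³ → container 5 (remaining 2 m³)
10 containers × 20 m³ = 200 m³; used 172 m³; unused 28 m³.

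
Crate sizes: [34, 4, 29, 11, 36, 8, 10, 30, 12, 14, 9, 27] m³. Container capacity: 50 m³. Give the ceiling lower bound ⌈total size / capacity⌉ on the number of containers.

Total size = 34 + 4 + 29 + 11 + 36 + 8 + 10 + 30 + 12 + 14 + 9 + 27 = 224 m³.
⌈224 / 50⌉ = 5.

5 containers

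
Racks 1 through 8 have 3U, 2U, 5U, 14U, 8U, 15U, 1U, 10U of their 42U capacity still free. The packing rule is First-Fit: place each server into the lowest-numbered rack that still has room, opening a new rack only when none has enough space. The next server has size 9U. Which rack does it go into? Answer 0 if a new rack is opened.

Racks with room: rack 4 (14U), rack 6 (15U), rack 8 (10U).
The first with room is rack 4.

4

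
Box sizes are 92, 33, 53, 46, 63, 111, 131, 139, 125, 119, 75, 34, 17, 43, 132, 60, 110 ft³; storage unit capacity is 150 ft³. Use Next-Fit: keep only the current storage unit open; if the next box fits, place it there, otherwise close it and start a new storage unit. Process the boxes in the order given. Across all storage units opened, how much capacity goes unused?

567

92 ft³ → storage unit 1 (remaining 58 ft³)
33 ft³ → storage unit 1 (remaining 25 ft³)
53 ft³ → storage unit 2 (remaining 97 ft³)
46 ft³ → storage unit 2 (remaining 51 ft³)
63 ft³ → storage unit 3 (remaining 87 ft³)
111 ft³ → storage unit 4 (remaining 39 ft³)
131 ft³ → storage unit 5 (remaining 19 ft³)
139 ft³ → storage unit 6 (remaining 11 ft³)
125 ft³ → storage unit 7 (remaining 25 ft³)
119 ft³ → storage unit 8 (remaining 31 ft³)
75 ft³ → storage unit 9 (remaining 75 ft³)
34 ft³ → storage unit 9 (remaining 41 ft³)
17 ft³ → storage unit 9 (remaining 24 ft³)
43 ft³ → storage unit 10 (remaining 107 ft³)
132 ft³ → storage unit 11 (remaining 18 ft³)
60 ft³ → storage unit 12 (remaining 90 ft³)
110 ft³ → storage unit 13 (remaining 40 ft³)
13 storage units × 150 ft³ = 1950 ft³; used 1383 ft³; unused 567 ft³.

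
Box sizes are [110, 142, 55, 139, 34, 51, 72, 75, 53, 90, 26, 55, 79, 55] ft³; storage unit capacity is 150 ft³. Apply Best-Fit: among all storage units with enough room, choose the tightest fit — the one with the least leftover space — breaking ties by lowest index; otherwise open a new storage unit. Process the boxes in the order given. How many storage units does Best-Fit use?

8

110 ft³ → storage unit 1 (remaining 40 ft³)
142 ft³ → storage unit 2 (remaining 8 ft³)
55 ft³ → storage unit 3 (remaining 95 ft³)
139 ft³ → storage unit 4 (remaining 11 ft³)
34 ft³ → storage unit 1 (remaining 6 ft³)
51 ft³ → storage unit 3 (remaining 44 ft³)
72 ft³ → storage unit 5 (remaining 78 ft³)
75 ft³ → storage unit 5 (remaining 3 ft³)
53 ft³ → storage unit 6 (remaining 97 ft³)
90 ft³ → storage unit 6 (remaining 7 ft³)
26 ft³ → storage unit 3 (remaining 18 ft³)
55 ft³ → storage unit 7 (remaining 95 ft³)
79 ft³ → storage unit 7 (remaining 16 ft³)
55 ft³ → storage unit 8 (remaining 95 ft³)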